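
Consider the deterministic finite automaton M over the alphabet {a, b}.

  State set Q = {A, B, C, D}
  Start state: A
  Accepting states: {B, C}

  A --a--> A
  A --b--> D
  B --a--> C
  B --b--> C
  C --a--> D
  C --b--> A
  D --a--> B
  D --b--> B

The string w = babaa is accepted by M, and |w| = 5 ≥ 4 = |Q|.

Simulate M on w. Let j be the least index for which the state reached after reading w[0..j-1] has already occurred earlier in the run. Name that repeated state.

State sequence: A -b-> D -a-> B -b-> C -a-> D -a-> B
First repeat at step 4: D was already visited.

The earliest repeat is at step j = 4: M is in D, which it already visited at step i = 1.
Pumping length from the standard proof: p = 4 (the number of states). The repeated state found above gives |xy| = j ≤ 4 and |y| = j − i ≥ 1.

D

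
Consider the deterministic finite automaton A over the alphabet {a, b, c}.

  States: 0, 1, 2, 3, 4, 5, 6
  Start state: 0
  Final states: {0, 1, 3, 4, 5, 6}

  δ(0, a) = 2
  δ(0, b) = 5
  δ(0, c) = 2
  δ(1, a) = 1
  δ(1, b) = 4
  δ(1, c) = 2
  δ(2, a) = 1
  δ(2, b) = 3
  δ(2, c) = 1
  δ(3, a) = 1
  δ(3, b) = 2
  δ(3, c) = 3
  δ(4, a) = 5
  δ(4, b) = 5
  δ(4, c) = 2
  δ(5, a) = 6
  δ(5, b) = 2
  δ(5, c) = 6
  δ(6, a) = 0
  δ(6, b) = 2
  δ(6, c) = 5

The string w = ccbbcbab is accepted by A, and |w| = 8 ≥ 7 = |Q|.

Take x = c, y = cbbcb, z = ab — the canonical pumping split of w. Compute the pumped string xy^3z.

xy^3z = c·cbbcb·cbbcb·cbbcb·ab = ccbbcbcbbcbcbbcbab.
Reading y = cbbcb takes A from 2 back to 2, so after x·y·y·y the machine is still in 2, and z then leads to the accepting state 4. Hence ccbbcbcbbcbcbbcbab ∈ L(A).

ccbbcbcbbcbcbbcbab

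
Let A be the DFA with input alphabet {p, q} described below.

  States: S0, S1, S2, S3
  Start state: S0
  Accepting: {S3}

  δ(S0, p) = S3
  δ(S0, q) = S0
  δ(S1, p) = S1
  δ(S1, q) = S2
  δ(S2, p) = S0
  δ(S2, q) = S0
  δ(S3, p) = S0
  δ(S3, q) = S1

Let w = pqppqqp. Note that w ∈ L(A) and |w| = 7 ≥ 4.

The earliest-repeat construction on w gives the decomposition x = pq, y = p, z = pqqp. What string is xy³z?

xy^3z = pq·p·p·p·pqqp = pqppppqqp.
Reading y = p takes A from S1 back to S1, so after x·y·y·y the machine is still in S1, and z then leads to the accepting state S3. Hence pqppppqqp ∈ L(A).

pqppppqqp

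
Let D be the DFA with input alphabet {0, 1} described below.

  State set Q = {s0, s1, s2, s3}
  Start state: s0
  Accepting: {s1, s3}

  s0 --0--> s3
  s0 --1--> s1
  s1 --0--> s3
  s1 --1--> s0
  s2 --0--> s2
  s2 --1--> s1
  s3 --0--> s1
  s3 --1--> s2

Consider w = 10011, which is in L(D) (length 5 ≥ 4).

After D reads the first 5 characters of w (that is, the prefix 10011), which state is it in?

State sequence: s0 -1-> s1 -0-> s3 -0-> s1 -1-> s0 -1-> s1

After reading 5 characters, D is in state s1.
(This kind of state-tracing is the core of the pumping-lemma construction: with 4 states, pigeonhole forces a repeat within the first 4 steps.)

s1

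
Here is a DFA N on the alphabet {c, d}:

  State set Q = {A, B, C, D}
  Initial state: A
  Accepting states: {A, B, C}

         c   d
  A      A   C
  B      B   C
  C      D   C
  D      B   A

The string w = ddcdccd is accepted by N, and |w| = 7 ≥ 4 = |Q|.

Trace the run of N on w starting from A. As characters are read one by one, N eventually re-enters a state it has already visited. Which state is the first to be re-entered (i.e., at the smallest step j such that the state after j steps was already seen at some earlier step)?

State sequence: A -d-> C -d-> C -c-> D -d-> A -c-> A -c-> A -d-> C
First repeat at step 2: C was already visited.

The earliest repeat is at step j = 2: N is in C, which it already visited at step i = 1.

C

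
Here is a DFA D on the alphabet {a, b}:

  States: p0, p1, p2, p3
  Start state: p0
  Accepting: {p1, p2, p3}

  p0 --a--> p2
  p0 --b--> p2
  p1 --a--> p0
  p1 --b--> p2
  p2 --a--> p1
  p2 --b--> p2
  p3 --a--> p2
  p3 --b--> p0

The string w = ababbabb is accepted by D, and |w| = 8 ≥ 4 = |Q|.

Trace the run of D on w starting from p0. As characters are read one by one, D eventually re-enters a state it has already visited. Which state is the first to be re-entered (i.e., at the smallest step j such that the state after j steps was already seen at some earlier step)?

p2

Run of D on w = a b a b b a b b:
  step 0: p0  (start)
  step 1: p2  (read a: p0→p2)
  step 2: p2  (read b: p2→p2)   ← first repeat (p2 seen earlier)
  step 3: p1  (read a: p2→p1)
  step 4: p2  (read b: p1→p2)
  step 5: p2  (read b: p2→p2)
  step 6: p1  (read a: p2→p1)
  step 7: p2  (read b: p1→p2)
  step 8: p2  (read b: p2→p2)

The earliest repeat is at step j = 2: D is in p2, which it already visited at step i = 1.
The DFA has 4 states, so the proof of the pumping lemma guarantees a repeated state among the first 4+1 visited; the segment between the two visits is the pumpable y.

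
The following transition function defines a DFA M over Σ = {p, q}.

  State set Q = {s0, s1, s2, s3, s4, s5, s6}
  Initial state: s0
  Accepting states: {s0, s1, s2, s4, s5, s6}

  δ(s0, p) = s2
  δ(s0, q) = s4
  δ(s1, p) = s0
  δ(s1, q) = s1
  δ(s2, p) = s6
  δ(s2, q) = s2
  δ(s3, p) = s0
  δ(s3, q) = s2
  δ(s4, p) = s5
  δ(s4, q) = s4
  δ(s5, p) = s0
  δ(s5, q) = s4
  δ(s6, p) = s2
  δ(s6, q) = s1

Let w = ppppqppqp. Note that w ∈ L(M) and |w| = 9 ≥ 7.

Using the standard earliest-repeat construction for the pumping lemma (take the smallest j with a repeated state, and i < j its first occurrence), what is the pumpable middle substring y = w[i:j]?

Run of M on w = p p p p q p p q p:
  step 0: s0  (start)
  step 1: s2  (read p: s0→s2)
  step 2: s6  (read p: s2→s6)
  step 3: s2  (read p: s6→s2)   ← first repeat (s2 seen earlier)
  step 4: s6  (read p: s2→s6)
  step 5: s1  (read q: s6→s1)
  step 6: s0  (read p: s1→s0)
  step 7: s2  (read p: s0→s2)
  step 8: s2  (read q: s2→s2)
  step 9: s6  (read p: s2→s6)

So i = 1, j = 3, giving x = w[0:1] = p, y = w[1:3] = pp, z = w[3:9] = pqppqp.
Check: |xy| = 3 ≤ 7 and |y| = 2 ≥ 1. Reading y takes M from s2 back to s2, so every xyⁱz is accepted.

pp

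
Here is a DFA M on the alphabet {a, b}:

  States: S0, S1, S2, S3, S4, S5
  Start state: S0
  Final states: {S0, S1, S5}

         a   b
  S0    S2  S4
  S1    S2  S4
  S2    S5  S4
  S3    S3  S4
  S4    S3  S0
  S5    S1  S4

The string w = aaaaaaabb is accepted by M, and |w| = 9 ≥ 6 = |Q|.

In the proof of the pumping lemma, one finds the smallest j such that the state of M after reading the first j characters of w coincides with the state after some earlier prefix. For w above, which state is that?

Run of M on w = a a a a a a a b b:
  step 0: S0  (start)
  step 1: S2  (read a: S0→S2)
  step 2: S5  (read a: S2→S5)
  step 3: S1  (read a: S5→S1)
  step 4: S2  (read a: S1→S2)   ← first repeat (S2 seen earlier)
  step 5: S5  (read a: S2→S5)
  step 6: S1  (read a: S5→S1)
  step 7: S2  (read a: S1→S2)
  step 8: S4  (read b: S2→S4)
  step 9: S0  (read b: S4→S0)

The earliest repeat is at step j = 4: M is in S2, which it already visited at step i = 1.
Since M has 6 states, any run of length ≥ 6 visits 6+1 states, so by pigeonhole some state repeats within the first 6 steps — that repeat gives the pumpable loop.

S2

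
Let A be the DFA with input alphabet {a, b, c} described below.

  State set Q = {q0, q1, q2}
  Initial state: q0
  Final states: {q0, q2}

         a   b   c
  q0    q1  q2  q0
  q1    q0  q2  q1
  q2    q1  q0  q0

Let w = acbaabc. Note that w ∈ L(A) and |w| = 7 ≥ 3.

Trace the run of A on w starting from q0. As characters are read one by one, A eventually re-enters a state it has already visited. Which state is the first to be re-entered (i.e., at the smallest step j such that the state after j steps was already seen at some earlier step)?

q1

Run of A on w = a c b a a b c:
  step 0: q0  (start)
  step 1: q1  (read a: q0→q1)
  step 2: q1  (read c: q1→q1)   ← first repeat (q1 seen earlier)
  step 3: q2  (read b: q1→q2)
  step 4: q1  (read a: q2→q1)
  step 5: q0  (read a: q1→q0)
  step 6: q2  (read b: q0→q2)
  step 7: q0  (read c: q2→q0)

The earliest repeat is at step j = 2: A is in q1, which it already visited at step i = 1.
Pumping length from the standard proof: p = 3 (the number of states). The repeated state found above gives |xy| = j ≤ 3 and |y| = j − i ≥ 1.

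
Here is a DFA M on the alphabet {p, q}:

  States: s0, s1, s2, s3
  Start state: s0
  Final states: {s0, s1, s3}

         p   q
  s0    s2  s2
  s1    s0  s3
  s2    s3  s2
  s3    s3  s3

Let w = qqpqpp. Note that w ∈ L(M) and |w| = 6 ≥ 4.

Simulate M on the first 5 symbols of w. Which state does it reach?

s3

State sequence: s0 -q-> s2 -q-> s2 -p-> s3 -q-> s3 -p-> s3

After reading 5 characters, M is in state s3.
(This kind of state-tracing is the core of the pumping-lemma construction: with 4 states, pigeonhole forces a repeat within the first 4 steps.)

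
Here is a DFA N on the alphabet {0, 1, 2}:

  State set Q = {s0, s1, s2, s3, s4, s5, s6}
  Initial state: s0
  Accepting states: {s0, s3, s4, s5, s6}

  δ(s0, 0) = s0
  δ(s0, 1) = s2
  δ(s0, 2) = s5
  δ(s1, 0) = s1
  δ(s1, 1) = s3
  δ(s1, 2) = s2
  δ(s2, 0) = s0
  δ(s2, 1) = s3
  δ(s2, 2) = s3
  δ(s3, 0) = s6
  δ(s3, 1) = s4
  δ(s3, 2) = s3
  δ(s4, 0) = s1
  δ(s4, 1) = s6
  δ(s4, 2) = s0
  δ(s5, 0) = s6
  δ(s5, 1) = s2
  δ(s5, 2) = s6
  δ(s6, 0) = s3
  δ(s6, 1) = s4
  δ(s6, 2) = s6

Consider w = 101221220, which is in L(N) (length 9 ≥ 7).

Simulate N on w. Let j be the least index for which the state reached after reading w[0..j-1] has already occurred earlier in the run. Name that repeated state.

s0

Run of N on w = 1 0 1 2 2 1 2 2 0:
  step 0: s0  (start)
  step 1: s2  (read 1: s0→s2)
  step 2: s0  (read 0: s2→s0)   ← first repeat (s0 seen earlier)
  step 3: s2  (read 1: s0→s2)
  step 4: s3  (read 2: s2→s3)
  step 5: s3  (read 2: s3→s3)
  step 6: s4  (read 1: s3→s4)
  step 7: s0  (read 2: s4→s0)
  step 8: s5  (read 2: s0→s5)
  step 9: s6  (read 0: s5→s6)

The earliest repeat is at step j = 2: N is in s0, which it already visited at step i = 0.
Since N has 7 states, any run of length ≥ 7 visits 7+1 states, so by pigeonhole some state repeats within the first 7 steps — that repeat gives the pumpable loop.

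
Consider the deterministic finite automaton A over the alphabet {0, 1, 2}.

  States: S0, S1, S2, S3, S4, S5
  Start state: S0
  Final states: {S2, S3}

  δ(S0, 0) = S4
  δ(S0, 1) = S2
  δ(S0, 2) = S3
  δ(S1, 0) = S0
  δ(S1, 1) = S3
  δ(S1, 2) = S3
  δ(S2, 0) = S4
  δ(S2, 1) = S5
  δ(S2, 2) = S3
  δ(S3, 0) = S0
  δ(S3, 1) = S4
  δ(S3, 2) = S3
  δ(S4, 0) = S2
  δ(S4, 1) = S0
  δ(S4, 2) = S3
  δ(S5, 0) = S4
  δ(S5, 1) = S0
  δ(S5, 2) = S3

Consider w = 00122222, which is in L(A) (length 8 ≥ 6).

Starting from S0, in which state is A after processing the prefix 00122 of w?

S3

State sequence: S0 -0-> S4 -0-> S2 -1-> S5 -2-> S3 -2-> S3

After reading 5 characters, A is in state S3.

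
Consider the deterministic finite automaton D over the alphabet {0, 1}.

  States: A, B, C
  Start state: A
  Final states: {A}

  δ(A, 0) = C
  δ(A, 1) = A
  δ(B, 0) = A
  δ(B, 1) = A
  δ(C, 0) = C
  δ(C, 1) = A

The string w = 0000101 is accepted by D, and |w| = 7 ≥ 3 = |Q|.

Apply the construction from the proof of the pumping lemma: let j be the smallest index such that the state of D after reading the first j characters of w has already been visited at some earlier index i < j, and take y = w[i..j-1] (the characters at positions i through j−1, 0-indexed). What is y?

State sequence: A -0-> C -0-> C -0-> C -0-> C -1-> A -0-> C -1-> A
First repeat at step 2: C was already visited.

So i = 1, j = 2, giving x = w[0:1] = 0, y = w[1:2] = 0, z = w[2:7] = 00101.
Check: |xy| = 2 ≤ 3 and |y| = 1 ≥ 1. Reading y takes D from C back to C, so every xyⁱz is accepted.
Pumping length from the standard proof: p = 3 (the number of states). The repeated state found above gives |xy| = j ≤ 3 and |y| = j − i ≥ 1.

0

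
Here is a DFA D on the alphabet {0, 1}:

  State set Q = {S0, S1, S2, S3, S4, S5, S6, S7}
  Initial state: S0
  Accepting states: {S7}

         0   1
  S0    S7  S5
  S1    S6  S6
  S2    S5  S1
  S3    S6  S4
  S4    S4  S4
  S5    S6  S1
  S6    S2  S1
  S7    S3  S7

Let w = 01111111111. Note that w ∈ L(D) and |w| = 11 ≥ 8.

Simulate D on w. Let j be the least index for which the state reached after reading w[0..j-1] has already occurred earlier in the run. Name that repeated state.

Run of D on w = 0 1 1 1 1 1 1 1 1 1 1:
  step 0: S0  (start)
  step 1: S7  (read 0: S0→S7)
  step 2: S7  (read 1: S7→S7)   ← first repeat (S7 seen earlier)
  step 3: S7  (read 1: S7→S7)
  step 4: S7  (read 1: S7→S7)
  step 5: S7  (read 1: S7→S7)
  step 6: S7  (read 1: S7→S7)
  step 7: S7  (read 1: S7→S7)
  step 8: S7  (read 1: S7→S7)
  step 9: S7  (read 1: S7→S7)
  step 10: S7  (read 1: S7→S7)
  step 11: S7  (read 1: S7→S7)

The earliest repeat is at step j = 2: D is in S7, which it already visited at step i = 1.
The DFA has 8 states, so the proof of the pumping lemma guarantees a repeated state among the first 8+1 visited; the segment between the two visits is the pumpable y.

S7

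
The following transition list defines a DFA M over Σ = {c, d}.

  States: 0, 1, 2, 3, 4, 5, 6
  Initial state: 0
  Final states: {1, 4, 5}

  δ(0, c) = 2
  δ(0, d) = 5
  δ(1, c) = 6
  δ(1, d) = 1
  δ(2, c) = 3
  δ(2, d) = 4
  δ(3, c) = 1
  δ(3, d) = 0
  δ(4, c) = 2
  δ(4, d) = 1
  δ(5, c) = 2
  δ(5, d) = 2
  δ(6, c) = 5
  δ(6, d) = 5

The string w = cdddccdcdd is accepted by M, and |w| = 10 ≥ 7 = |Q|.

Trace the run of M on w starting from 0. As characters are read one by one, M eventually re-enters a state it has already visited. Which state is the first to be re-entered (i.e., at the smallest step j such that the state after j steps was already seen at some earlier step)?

Run of M on w = c d d d c c d c d d:
  step 0: 0  (start)
  step 1: 2  (read c: 0→2)
  step 2: 4  (read d: 2→4)
  step 3: 1  (read d: 4→1)
  step 4: 1  (read d: 1→1)   ← first repeat (1 seen earlier)
  step 5: 6  (read c: 1→6)
  step 6: 5  (read c: 6→5)
  step 7: 2  (read d: 5→2)
  step 8: 3  (read c: 2→3)
  step 9: 0  (read d: 3→0)
  step 10: 5  (read d: 0→5)

The earliest repeat is at step j = 4: M is in 1, which it already visited at step i = 3.
Since M has 7 states, any run of length ≥ 7 visits 7+1 states, so by pigeonhole some state repeats within the first 7 steps — that repeat gives the pumpable loop.

1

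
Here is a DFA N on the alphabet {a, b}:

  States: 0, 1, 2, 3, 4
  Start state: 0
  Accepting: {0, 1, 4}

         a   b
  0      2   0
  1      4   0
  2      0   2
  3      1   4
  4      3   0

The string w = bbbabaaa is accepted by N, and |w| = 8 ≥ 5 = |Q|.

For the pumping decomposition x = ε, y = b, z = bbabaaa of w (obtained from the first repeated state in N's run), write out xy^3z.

xy^3z = ε·b·b·b·bbabaaa = bbbbbabaaa.
Reading y = b takes N from 0 back to 0, so after x·y·y·y the machine is still in 0, and z then leads to the accepting state 0. Hence bbbbbabaaa ∈ L(N).

bbbbbabaaa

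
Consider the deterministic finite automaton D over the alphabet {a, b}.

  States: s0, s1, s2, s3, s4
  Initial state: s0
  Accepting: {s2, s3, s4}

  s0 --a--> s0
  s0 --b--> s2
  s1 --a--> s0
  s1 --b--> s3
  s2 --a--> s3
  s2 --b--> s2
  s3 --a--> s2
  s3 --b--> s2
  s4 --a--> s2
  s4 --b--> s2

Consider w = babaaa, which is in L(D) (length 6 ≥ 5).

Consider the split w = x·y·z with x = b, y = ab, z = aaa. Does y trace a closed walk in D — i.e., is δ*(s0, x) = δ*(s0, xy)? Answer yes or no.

Run of D on the first 3 characters of w = b a b:
  step 0: s0  (start)
  step 1: s2  (read b: s0→s2)
  step 2: s3  (read a: s2→s3)
  step 3: s2  (read b: s3→s2)

After x (step 1): s2. After xy (step 3): s2.
They match, so y = ab drives D around a cycle from s2 back to itself; pumping y any number of times keeps D in s2 before reading z, and xyⁱz ∈ L(D) for every i ≥ 0.

yes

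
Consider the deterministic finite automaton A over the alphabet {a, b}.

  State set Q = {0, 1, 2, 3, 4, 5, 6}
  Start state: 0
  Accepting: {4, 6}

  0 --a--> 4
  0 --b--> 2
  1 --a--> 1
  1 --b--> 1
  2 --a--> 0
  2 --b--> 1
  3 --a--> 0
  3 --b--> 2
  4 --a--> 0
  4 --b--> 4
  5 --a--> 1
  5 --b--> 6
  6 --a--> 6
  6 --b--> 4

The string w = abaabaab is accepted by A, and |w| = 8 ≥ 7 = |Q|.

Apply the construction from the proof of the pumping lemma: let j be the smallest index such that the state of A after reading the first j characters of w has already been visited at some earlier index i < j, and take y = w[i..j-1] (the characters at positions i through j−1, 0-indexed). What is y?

b

Run of A on w = a b a a b a a b:
  step 0: 0  (start)
  step 1: 4  (read a: 0→4)
  step 2: 4  (read b: 4→4)   ← first repeat (4 seen earlier)
  step 3: 0  (read a: 4→0)
  step 4: 4  (read a: 0→4)
  step 5: 4  (read b: 4→4)
  step 6: 0  (read a: 4→0)
  step 7: 4  (read a: 0→4)
  step 8: 4  (read b: 4→4)

So i = 1, j = 2, giving x = w[0:1] = a, y = w[1:2] = b, z = w[2:8] = aabaab.
Check: |xy| = 2 ≤ 7 and |y| = 1 ≥ 1. Reading y takes A from 4 back to 4, so every xyⁱz is accepted.
Since A has 7 states, any run of length ≥ 7 visits 7+1 states, so by pigeonhole some state repeats within the first 7 steps — that repeat gives the pumpable loop.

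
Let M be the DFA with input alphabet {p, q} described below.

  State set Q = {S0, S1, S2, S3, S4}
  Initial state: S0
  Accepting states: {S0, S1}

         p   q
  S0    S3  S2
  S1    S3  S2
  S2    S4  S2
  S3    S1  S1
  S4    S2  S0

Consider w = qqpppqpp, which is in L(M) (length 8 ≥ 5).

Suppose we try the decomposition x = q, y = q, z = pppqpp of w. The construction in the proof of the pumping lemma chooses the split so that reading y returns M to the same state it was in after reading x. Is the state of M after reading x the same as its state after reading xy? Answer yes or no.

yes

State sequence: S0 -q-> S2 -q-> S2

After x (step 1): S2. After xy (step 2): S2.
They match, so y = q drives M around a cycle from S2 back to itself; pumping y any number of times keeps M in S2 before reading z, and xyⁱz ∈ L(M) for every i ≥ 0.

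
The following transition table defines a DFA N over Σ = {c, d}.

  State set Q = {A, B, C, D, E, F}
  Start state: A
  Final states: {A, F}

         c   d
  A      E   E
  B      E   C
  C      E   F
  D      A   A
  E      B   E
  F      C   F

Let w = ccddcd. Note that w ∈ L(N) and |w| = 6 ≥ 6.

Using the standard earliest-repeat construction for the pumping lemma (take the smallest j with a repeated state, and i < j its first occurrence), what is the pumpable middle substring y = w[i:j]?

State sequence: A -c-> E -c-> B -d-> C -d-> F -c-> C -d-> F
First repeat at step 5: C was already visited.

So i = 3, j = 5, giving x = w[0:3] = ccd, y = w[3:5] = dc, z = w[5:6] = d.
Check: |xy| = 5 ≤ 6 and |y| = 2 ≥ 1. Reading y takes N from C back to C, so every xyⁱz is accepted.
With |Q| = 6, pigeonhole forces a state repeat no later than step 6; the substring read between the first and second visits to that state can be pumped.

dc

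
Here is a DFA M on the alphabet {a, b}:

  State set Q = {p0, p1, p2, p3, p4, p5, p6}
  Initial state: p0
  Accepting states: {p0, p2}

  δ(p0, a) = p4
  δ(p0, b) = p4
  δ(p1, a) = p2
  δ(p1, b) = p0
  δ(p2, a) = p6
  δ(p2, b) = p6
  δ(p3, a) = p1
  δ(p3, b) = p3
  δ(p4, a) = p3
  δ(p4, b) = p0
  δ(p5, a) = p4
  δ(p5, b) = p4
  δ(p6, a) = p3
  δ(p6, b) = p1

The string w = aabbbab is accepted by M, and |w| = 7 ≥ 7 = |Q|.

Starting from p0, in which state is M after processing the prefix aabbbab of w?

State sequence: p0 -a-> p4 -a-> p3 -b-> p3 -b-> p3 -b-> p3 -a-> p1 -b-> p0

After reading 7 characters, M is in state p0.
(This kind of state-tracing is the core of the pumping-lemma construction: with 7 states, pigeonhole forces a repeat within the first 7 steps.)

p0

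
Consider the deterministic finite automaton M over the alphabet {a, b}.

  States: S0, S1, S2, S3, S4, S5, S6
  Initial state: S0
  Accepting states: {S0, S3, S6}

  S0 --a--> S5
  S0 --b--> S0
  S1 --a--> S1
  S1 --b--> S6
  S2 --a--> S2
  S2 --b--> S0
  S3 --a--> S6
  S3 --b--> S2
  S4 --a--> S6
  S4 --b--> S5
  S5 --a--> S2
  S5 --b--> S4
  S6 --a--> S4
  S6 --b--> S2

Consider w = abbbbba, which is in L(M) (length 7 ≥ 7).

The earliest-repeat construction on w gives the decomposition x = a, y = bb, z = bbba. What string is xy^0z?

abbba

xy⁰z = xz = a·bbba = abbba.
Reading y = bb takes M from S5 back to S5, so after x the machine is still in S5, and z then leads to the accepting state S6. Hence abbba ∈ L(M).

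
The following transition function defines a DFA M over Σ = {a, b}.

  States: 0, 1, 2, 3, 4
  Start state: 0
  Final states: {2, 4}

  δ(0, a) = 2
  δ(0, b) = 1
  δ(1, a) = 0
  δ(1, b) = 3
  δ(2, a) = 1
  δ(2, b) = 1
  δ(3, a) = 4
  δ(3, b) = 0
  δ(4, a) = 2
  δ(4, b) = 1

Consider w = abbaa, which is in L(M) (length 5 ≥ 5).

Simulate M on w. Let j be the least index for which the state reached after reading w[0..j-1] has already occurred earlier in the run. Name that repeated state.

2

State sequence: 0 -a-> 2 -b-> 1 -b-> 3 -a-> 4 -a-> 2
First repeat at step 5: 2 was already visited.

The earliest repeat is at step j = 5: M is in 2, which it already visited at step i = 1.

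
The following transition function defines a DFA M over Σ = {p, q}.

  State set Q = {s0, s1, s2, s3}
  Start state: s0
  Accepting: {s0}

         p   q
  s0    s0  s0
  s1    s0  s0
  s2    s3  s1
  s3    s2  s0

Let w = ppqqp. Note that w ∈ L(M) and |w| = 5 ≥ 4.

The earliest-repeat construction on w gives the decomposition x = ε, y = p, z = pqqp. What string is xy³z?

xy^3z = ε·p·p·p·pqqp = ppppqqp.
Reading y = p takes M from s0 back to s0, so after x·y·y·y the machine is still in s0, and z then leads to the accepting state s0. Hence ppppqqp ∈ L(M).

ppppqqp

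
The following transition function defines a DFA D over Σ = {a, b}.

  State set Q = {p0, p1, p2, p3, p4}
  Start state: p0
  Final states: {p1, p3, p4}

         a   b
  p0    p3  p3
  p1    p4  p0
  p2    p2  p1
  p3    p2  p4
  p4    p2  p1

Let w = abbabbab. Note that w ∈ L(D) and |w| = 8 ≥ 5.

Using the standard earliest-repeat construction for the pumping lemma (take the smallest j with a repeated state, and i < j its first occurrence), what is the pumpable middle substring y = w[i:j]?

State sequence: p0 -a-> p3 -b-> p4 -b-> p1 -a-> p4 -b-> p1 -b-> p0 -a-> p3 -b-> p4
First repeat at step 4: p4 was already visited.

So i = 2, j = 4, giving x = w[0:2] = ab, y = w[2:4] = ba, z = w[4:8] = bbab.
Check: |xy| = 4 ≤ 5 and |y| = 2 ≥ 1. Reading y takes D from p4 back to p4, so every xyⁱz is accepted.

ba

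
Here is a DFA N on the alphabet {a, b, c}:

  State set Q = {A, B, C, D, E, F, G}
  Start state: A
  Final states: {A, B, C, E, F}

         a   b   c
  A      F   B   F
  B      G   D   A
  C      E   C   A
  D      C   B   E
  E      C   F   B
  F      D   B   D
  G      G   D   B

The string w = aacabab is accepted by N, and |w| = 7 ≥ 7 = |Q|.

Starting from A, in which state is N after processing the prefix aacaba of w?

E

State sequence: A -a-> F -a-> D -c-> E -a-> C -b-> C -a-> E

After reading 6 characters, N is in state E.
(This kind of state-tracing is the core of the pumping-lemma construction: with 7 states, pigeonhole forces a repeat within the first 7 steps.)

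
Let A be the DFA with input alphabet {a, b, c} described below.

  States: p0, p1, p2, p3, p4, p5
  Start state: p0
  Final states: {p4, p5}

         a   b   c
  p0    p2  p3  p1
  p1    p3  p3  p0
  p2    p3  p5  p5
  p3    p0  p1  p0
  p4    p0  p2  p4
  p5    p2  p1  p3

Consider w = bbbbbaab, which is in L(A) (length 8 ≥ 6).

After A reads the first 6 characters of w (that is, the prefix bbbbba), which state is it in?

State sequence: p0 -b-> p3 -b-> p1 -b-> p3 -b-> p1 -b-> p3 -a-> p0

After reading 6 characters, A is in state p0.
(This kind of state-tracing is the core of the pumping-lemma construction: with 6 states, pigeonhole forces a repeat within the first 6 steps.)

p0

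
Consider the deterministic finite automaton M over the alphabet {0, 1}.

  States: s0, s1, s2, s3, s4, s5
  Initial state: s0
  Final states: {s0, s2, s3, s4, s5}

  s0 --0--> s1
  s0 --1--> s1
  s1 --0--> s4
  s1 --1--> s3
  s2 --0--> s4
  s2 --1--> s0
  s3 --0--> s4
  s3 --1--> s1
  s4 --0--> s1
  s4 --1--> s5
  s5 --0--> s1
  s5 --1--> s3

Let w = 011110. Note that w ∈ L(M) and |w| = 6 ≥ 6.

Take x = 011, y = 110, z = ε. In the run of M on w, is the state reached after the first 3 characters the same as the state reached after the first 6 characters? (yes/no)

no

State sequence: s0 -0-> s1 -1-> s3 -1-> s1 -1-> s3 -1-> s1 -0-> s4

After x (step 3): s1. After xy (step 6): s4.
They differ (s1 ≠ s4), so y is not a cycle from the state after x; this split is not the one the pumping-lemma construction produces, and pumping y need not keep the string in L(M).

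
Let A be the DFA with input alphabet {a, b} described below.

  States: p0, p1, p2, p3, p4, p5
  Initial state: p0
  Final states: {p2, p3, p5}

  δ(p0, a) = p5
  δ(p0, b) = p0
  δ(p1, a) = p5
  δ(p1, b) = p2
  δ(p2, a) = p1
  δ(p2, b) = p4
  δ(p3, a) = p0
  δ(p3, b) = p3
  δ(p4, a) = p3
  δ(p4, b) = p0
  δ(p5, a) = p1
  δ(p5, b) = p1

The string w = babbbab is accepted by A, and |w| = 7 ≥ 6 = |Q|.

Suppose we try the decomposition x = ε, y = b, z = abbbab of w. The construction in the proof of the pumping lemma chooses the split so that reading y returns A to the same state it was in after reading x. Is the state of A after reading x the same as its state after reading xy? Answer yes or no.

Run of A on the first 1 characters of w = b:
  step 0: p0  (start)
  step 1: p0  (read b: p0→p0)

After x (step 0): p0. After xy (step 1): p0.
They match, so y = b drives A around a cycle from p0 back to itself; pumping y any number of times keeps A in p0 before reading z, and xyⁱz ∈ L(A) for every i ≥ 0.

yes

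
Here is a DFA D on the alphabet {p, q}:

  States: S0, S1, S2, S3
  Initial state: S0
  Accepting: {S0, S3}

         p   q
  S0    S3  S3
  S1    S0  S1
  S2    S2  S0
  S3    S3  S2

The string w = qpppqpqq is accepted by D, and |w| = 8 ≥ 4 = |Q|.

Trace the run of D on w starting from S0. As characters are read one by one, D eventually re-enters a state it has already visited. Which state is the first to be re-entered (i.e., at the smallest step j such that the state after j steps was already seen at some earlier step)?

S3

State sequence: S0 -q-> S3 -p-> S3 -p-> S3 -p-> S3 -q-> S2 -p-> S2 -q-> S0 -q-> S3
First repeat at step 2: S3 was already visited.

The earliest repeat is at step j = 2: D is in S3, which it already visited at step i = 1.
Pumping length from the standard proof: p = 4 (the number of states). The repeated state found above gives |xy| = j ≤ 4 and |y| = j − i ≥ 1.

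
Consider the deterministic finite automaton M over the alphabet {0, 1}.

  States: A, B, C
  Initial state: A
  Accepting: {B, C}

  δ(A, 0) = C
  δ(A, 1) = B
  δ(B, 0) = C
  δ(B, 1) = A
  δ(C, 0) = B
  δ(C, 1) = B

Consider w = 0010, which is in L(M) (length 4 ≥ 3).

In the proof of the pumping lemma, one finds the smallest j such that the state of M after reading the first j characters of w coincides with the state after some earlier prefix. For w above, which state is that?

State sequence: A -0-> C -0-> B -1-> A -0-> C
First repeat at step 3: A was already visited.

The earliest repeat is at step j = 3: M is in A, which it already visited at step i = 0.

A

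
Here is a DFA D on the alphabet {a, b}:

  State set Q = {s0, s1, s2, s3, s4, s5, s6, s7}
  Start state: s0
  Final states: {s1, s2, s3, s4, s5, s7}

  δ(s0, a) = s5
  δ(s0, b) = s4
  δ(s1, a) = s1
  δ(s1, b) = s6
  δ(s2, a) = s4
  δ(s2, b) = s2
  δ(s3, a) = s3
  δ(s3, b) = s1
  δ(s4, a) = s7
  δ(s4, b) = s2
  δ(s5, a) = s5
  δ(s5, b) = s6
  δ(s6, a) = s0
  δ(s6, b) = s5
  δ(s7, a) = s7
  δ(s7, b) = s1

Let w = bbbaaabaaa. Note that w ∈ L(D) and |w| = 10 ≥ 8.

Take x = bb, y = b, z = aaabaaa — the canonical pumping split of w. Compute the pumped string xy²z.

xy^2z = bb·b·b·aaabaaa = bbbbaaabaaa.
Reading y = b takes D from s2 back to s2, so after x·y·y the machine is still in s2, and z then leads to the accepting state s1. Hence bbbbaaabaaa ∈ L(D).

bbbbaaabaaa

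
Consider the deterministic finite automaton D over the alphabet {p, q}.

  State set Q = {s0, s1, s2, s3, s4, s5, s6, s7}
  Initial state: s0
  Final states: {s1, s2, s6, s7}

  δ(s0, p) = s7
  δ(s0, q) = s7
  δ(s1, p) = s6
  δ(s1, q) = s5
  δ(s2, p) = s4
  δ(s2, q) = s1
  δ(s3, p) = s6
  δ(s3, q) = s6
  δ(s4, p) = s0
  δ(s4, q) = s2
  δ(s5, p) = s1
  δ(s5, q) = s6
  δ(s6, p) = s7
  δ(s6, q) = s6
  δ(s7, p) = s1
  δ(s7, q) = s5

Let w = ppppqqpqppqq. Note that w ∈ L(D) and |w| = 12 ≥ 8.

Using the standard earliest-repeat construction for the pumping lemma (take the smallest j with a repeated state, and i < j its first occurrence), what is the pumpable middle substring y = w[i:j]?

State sequence: s0 -p-> s7 -p-> s1 -p-> s6 -p-> s7 -q-> s5 -q-> s6 -p-> s7 -q-> s5 -p-> s1 -p-> s6 -q-> s6 -q-> s6
First repeat at step 4: s7 was already visited.

So i = 1, j = 4, giving x = w[0:1] = p, y = w[1:4] = ppp, z = w[4:12] = qqpqppqq.
Check: |xy| = 4 ≤ 8 and |y| = 3 ≥ 1. Reading y takes D from s7 back to s7, so every xyⁱz is accepted.
The DFA has 8 states, so the proof of the pumping lemma guarantees a repeated state among the first 8+1 visited; the segment between the two visits is the pumpable y.

ppp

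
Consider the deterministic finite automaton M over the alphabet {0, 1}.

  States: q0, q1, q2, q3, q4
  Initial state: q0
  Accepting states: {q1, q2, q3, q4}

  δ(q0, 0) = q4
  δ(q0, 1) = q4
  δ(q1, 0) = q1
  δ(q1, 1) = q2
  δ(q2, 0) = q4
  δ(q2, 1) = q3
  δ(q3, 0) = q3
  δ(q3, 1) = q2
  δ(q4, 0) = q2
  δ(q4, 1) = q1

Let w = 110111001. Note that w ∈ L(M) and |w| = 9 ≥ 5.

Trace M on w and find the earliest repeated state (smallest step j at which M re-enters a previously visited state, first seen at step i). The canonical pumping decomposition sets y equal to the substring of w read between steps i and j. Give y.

0

State sequence: q0 -1-> q4 -1-> q1 -0-> q1 -1-> q2 -1-> q3 -1-> q2 -0-> q4 -0-> q2 -1-> q3
First repeat at step 3: q1 was already visited.

So i = 2, j = 3, giving x = w[0:2] = 11, y = w[2:3] = 0, z = w[3:9] = 111001.
Check: |xy| = 3 ≤ 5 and |y| = 1 ≥ 1. Reading y takes M from q1 back to q1, so every xyⁱz is accepted.
The DFA has 5 states, so the proof of the pumping lemma guarantees a repeated state among the first 5+1 visited; the segment between the two visits is the pumpable y.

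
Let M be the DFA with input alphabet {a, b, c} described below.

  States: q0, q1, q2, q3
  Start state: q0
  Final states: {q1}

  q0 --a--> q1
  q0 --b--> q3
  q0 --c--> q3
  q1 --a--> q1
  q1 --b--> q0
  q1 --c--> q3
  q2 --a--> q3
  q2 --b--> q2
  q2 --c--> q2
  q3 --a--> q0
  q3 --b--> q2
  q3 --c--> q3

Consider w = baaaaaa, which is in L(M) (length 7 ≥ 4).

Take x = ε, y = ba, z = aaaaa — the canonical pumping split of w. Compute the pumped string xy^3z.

bababaaaaaa

xy^3z = ε·ba·ba·ba·aaaaa = bababaaaaaa.
Reading y = ba takes M from q0 back to q0, so after x·y·y·y the machine is still in q0, and z then leads to the accepting state q1. Hence bababaaaaaa ∈ L(M).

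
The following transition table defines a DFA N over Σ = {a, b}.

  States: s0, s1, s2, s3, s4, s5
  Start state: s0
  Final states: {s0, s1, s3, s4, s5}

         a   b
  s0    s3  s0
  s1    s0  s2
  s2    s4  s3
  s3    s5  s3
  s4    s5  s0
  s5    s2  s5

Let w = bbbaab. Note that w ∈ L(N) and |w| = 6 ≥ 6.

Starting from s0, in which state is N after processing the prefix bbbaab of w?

s5

Run of N on the first 6 characters of w = b b b a a b:
  step 0: s0  (start)
  step 1: s0  (read b: s0→s0)
  step 2: s0  (read b: s0→s0)
  step 3: s0  (read b: s0→s0)
  step 4: s3  (read a: s0→s3)
  step 5: s5  (read a: s3→s5)
  step 6: s5  (read b: s5→s5)

After reading 6 characters, N is in state s5.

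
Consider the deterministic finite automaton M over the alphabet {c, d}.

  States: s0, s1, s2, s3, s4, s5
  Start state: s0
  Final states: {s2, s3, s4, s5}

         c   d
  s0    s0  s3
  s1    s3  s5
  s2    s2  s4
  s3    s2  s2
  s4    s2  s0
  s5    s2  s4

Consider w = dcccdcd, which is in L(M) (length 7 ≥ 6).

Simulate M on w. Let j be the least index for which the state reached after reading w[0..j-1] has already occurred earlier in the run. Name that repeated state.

s2

Run of M on w = d c c c d c d:
  step 0: s0  (start)
  step 1: s3  (read d: s0→s3)
  step 2: s2  (read c: s3→s2)
  step 3: s2  (read c: s2→s2)   ← first repeat (s2 seen earlier)
  step 4: s2  (read c: s2→s2)
  step 5: s4  (read d: s2→s4)
  step 6: s2  (read c: s4→s2)
  step 7: s4  (read d: s2→s4)

The earliest repeat is at step j = 3: M is in s2, which it already visited at step i = 2.
Pumping length from the standard proof: p = 6 (the number of states). The repeated state found above gives |xy| = j ≤ 6 and |y| = j − i ≥ 1.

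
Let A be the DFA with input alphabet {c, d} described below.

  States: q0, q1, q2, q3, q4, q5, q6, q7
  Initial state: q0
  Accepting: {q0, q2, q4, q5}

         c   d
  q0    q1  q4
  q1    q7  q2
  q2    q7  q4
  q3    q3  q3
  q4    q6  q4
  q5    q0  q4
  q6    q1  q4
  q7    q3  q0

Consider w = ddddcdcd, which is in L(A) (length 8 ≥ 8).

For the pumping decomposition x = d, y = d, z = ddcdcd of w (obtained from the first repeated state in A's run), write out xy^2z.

dddddcdcd

xy^2z = d·d·d·ddcdcd = dddddcdcd.
Reading y = d takes A from q4 back to q4, so after x·y·y the machine is still in q4, and z then leads to the accepting state q4. Hence dddddcdcd ∈ L(A).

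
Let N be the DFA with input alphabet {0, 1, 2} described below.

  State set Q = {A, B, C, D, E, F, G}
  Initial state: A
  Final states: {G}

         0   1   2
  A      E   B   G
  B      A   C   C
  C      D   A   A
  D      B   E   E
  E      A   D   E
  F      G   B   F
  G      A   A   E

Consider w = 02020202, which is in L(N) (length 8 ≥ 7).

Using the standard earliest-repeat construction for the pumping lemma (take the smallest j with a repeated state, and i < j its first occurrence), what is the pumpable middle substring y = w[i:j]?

State sequence: A -0-> E -2-> E -0-> A -2-> G -0-> A -2-> G -0-> A -2-> G
First repeat at step 2: E was already visited.

So i = 1, j = 2, giving x = w[0:1] = 0, y = w[1:2] = 2, z = w[2:8] = 020202.
Check: |xy| = 2 ≤ 7 and |y| = 1 ≥ 1. Reading y takes N from E back to E, so every xyⁱz is accepted.

2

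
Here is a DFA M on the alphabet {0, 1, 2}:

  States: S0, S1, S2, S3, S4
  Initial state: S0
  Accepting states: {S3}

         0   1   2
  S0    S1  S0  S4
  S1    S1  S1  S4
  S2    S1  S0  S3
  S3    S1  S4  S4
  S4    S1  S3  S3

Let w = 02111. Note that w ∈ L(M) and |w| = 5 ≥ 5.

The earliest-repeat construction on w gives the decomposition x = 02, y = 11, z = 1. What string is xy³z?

xy^3z = 02·11·11·11·1 = 021111111.
Reading y = 11 takes M from S4 back to S4, so after x·y·y·y the machine is still in S4, and z then leads to the accepting state S3. Hence 021111111 ∈ L(M).

021111111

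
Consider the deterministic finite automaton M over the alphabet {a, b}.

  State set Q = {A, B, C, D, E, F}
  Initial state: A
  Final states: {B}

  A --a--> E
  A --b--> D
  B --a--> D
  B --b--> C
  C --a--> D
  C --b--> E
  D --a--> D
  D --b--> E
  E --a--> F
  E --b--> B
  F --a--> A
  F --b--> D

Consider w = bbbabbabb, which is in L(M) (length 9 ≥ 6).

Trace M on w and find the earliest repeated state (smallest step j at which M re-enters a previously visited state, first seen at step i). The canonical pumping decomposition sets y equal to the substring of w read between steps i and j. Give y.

Run of M on w = b b b a b b a b b:
  step 0: A  (start)
  step 1: D  (read b: A→D)
  step 2: E  (read b: D→E)
  step 3: B  (read b: E→B)
  step 4: D  (read a: B→D)   ← first repeat (D seen earlier)
  step 5: E  (read b: D→E)
  step 6: B  (read b: E→B)
  step 7: D  (read a: B→D)
  step 8: E  (read b: D→E)
  step 9: B  (read b: E→B)

So i = 1, j = 4, giving x = w[0:1] = b, y = w[1:4] = bba, z = w[4:9] = bbabb.
Check: |xy| = 4 ≤ 6 and |y| = 3 ≥ 1. Reading y takes M from D back to D, so every xyⁱz is accepted.
Pumping length from the standard proof: p = 6 (the number of states). The repeated state found above gives |xy| = j ≤ 6 and |y| = j − i ≥ 1.

bba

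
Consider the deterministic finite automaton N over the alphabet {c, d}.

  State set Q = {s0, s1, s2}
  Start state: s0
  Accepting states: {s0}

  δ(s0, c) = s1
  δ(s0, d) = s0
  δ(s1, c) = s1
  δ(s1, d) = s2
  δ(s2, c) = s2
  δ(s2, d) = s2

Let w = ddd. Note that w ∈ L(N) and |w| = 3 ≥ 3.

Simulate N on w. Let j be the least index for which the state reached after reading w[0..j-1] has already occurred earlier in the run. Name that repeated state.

State sequence: s0 -d-> s0 -d-> s0 -d-> s0
First repeat at step 1: s0 was already visited.

The earliest repeat is at step j = 1: N is in s0, which it already visited at step i = 0.
Pumping length from the standard proof: p = 3 (the number of states). The repeated state found above gives |xy| = j ≤ 3 and |y| = j − i ≥ 1.

s0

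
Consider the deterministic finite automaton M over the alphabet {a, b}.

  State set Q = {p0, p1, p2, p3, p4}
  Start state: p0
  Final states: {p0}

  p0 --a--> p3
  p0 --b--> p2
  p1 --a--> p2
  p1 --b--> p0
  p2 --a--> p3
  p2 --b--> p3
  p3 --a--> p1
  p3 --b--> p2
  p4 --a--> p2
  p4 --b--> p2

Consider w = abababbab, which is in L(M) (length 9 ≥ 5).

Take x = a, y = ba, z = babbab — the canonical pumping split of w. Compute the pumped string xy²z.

ababababbab

xy^2z = a·ba·ba·babbab = ababababbab.
Reading y = ba takes M from p3 back to p3, so after x·y·y the machine is still in p3, and z then leads to the accepting state p0. Hence ababababbab ∈ L(M).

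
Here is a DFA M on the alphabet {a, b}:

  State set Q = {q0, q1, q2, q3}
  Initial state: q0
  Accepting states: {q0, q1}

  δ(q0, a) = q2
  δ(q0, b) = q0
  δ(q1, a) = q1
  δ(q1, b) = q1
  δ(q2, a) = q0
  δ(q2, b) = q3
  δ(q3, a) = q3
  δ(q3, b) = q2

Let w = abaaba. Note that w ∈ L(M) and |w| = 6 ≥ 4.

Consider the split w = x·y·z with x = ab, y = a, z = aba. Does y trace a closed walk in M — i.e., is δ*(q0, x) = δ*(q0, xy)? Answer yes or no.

yes

Run of M on the first 3 characters of w = a b a:
  step 0: q0  (start)
  step 1: q2  (read a: q0→q2)
  step 2: q3  (read b: q2→q3)
  step 3: q3  (read a: q3→q3)

After x (step 2): q3. After xy (step 3): q3.
They match, so y = a drives M around a cycle from q3 back to itself; pumping y any number of times keeps M in q3 before reading z, and xyⁱz ∈ L(M) for every i ≥ 0.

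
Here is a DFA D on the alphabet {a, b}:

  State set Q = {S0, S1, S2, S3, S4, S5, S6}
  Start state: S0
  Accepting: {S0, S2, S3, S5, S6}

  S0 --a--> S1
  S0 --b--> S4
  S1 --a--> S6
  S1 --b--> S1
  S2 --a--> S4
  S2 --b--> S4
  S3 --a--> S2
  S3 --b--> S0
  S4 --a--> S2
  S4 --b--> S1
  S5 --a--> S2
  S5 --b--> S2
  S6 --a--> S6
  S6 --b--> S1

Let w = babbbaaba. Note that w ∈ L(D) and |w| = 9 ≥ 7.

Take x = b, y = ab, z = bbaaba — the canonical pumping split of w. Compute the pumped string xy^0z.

xy⁰z = xz = b·bbaaba = bbbaaba.
Reading y = ab takes D from S4 back to S4, so after x the machine is still in S4, and z then leads to the accepting state S6. Hence bbbaaba ∈ L(D).

bbbaaba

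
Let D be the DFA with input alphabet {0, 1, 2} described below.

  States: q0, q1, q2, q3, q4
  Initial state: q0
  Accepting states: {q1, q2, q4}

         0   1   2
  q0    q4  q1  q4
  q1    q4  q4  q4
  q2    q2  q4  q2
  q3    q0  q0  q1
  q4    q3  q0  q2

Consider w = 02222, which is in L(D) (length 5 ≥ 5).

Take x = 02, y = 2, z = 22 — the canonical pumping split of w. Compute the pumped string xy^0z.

0222

xy⁰z = xz = 02·22 = 0222.
Reading y = 2 takes D from q2 back to q2, so after x the machine is still in q2, and z then leads to the accepting state q2. Hence 0222 ∈ L(D).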